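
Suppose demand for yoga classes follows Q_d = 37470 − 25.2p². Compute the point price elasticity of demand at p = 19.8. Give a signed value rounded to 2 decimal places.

dQ_d/dp = −2·25.2·p = -997.92. At p = 19.8, Q_d = 27590.592.
Ed = (dQ_d/dp)·(p/Q_d) = (-997.92) × (19.8/27590.592) = -0.7161…

-0.72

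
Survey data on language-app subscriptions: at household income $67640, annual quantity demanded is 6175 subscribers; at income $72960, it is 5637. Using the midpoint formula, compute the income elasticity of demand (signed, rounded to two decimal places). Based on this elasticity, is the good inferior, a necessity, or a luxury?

%ΔQ = (5637 − 6175)/[( 6175 + 5637)/2] = -538/5906 = -0.091093…
%ΔIncome = (72960 − 67640)/[( 67640 + 72960)/2] = 5320/70300 = 0.075675…
E_income = (-538/5906) / (5320/70300) = -1.2037…
E_income < 0 ⇒ inferior good.

-1.20; inferior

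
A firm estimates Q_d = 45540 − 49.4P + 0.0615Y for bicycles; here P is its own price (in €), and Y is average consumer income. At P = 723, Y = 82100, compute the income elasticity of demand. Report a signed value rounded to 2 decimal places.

At the given values, Q_d = 45540 − 49.4(723) + 0.0615(82100) = 14872.95.
∂Q_d/∂Y = 0.0615.
E = (0.0615) × (82100/14872.95) = 0.3394…

0.34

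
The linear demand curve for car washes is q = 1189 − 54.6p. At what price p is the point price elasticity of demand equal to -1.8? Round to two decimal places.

Ed = −54.6p/(1189 − 54.6p). Set this equal to -1.8:
54.6p = 1.8·(1189 − 54.6p) ⇒ 54.6p(1 + 1.8) = 1.8·1189
p = 1.8·1189 / (54.6·2.8) = 13.9992…

14.00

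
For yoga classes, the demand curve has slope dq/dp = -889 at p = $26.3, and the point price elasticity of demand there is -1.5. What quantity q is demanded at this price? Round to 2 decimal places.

15587.13

Ed = (dq/dp)·(p/q) ⇒ q = (dq/dp)·p/Ed = (-889)·26.3/(-1.5) = 15587.1333…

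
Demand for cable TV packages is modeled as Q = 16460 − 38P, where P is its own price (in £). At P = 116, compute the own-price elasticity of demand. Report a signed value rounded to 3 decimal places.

At the given values, Q = 16460 − 38(116) = 12052.
∂Q/∂P = −38.
E = (-38) × (116/12052) = -0.36574…

-0.366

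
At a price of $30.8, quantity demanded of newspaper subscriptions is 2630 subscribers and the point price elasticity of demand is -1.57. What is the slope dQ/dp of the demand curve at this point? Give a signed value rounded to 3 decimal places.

Ed = (dQ/dp)·(p/Q) ⇒ dQ/dp = Ed·Q/p = (-1.57)·2630/30.8 = -134.06168…

-134.062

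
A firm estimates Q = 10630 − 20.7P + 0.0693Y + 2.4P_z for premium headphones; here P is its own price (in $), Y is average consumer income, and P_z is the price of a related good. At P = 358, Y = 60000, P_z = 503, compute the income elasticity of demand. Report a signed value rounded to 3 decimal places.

0.484

At the given values, Q = 10630 − 20.7(358) + 0.0693(60000) + 2.4(503) = 8584.6.
∂Q/∂Y = 0.0693.
E = (0.0693) × (60000/8584.6) = 0.48435…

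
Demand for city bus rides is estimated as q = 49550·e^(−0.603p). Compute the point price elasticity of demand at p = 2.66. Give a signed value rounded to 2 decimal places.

dq/dp = −0.603·q = -6008.43. At p = 2.66, q = 9964.24.
Ed = (dq/dp)·(p/q) = (-6008.43) × (2.66/9964.24) = -1.6039…

-1.60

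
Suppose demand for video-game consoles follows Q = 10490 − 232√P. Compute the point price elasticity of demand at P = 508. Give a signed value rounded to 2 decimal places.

dQ/dP = −232/(2√P) = -5.14667. At P = 508, Q = 5260.99.
Ed = (dQ/dP)·(P/Q) = (-5.14667) × (508/5260.99) = -0.4969…

-0.50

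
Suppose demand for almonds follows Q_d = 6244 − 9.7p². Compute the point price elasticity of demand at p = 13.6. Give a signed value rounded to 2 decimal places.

dQ_d/dp = −2·9.7·p = -263.84. At p = 13.6, Q_d = 4449.888.
Ed = (dQ_d/dp)·(p/Q_d) = (-263.84) × (13.6/4449.888) = -0.8063…

-0.81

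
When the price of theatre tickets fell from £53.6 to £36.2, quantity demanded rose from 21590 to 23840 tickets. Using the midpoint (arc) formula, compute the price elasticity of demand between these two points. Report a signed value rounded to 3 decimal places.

%ΔQ = (23840 − 21590) / [(21590 + 23840)/2] = 2250/22715 = 0.099053…
%ΔP = (36.2 − 53.6) / [(53.6 + 36.2)/2] = -17.4/44.9 = -0.387527…
Arc Ed = %ΔQ / %ΔP = (2250/22715) / (-17.4/44.9) = -0.25560…

-0.256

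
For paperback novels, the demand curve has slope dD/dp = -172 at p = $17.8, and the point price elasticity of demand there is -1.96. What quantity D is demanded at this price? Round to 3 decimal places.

1562.041

Ed = (dD/dp)·(p/D) ⇒ D = (dD/dp)·p/Ed = (-172)·17.8/(-1.96) = 1562.04081…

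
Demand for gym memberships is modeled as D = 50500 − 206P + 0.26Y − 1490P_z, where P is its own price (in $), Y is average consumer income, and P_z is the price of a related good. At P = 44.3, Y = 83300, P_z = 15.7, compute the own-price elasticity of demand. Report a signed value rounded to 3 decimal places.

At the given values, D = 50500 − 206(44.3) + 0.26(83300) − 1490(15.7) = 39639.2.
∂D/∂P = −206.
E = (-206) × (44.3/39639.2) = -0.23022…

-0.230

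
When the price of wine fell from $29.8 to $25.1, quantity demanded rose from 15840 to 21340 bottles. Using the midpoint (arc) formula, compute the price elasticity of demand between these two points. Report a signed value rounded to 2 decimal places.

%ΔQ = (21340 − 15840) / [(15840 + 21340)/2] = 5500/18590 = 0.295857…
%ΔP = (25.1 − 29.8) / [(29.8 + 25.1)/2] = -4.7/27.45 = -0.171220…
Arc Ed = %ΔQ / %ΔP = (5500/18590) / (-4.7/27.45) = -1.7279…

-1.73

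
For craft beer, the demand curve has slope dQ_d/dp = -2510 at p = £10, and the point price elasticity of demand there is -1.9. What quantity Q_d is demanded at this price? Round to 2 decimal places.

13210.53

Ed = (dQ_d/dp)·(p/Q_d) ⇒ Q_d = (dQ_d/dp)·p/Ed = (-2510)·10/(-1.9) = 13210.5263…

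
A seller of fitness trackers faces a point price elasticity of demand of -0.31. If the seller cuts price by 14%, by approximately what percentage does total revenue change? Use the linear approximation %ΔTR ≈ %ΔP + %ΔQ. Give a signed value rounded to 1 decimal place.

-9.7%

%ΔQ ≈ Ed × %ΔP = (-0.31) × (-14%) = +4.3400%
%ΔTR ≈ %ΔP + %ΔQ = (-14%) + (+4.3400%) = -9.6600%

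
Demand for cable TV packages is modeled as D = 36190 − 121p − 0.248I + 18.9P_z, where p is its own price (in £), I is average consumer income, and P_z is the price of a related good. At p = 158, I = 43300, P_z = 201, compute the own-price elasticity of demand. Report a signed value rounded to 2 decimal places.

At the given values, D = 36190 − 121(158) − 0.248(43300) + 18.9(201) = 10132.5.
∂D/∂p = −121.
E = (-121) × (158/10132.5) = -1.8867…

-1.89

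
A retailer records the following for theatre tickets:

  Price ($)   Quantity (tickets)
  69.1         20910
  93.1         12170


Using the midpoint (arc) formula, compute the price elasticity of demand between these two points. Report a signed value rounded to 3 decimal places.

%ΔQ = (12170 − 20910) / [(20910 + 12170)/2] = -8740/16540 = -0.528415…
%ΔP = (93.1 − 69.1) / [(69.1 + 93.1)/2] = 24/81.1 = 0.295930…
Arc Ed = %ΔQ / %ΔP = (-8740/16540) / (24/81.1) = -1.78560…

-1.786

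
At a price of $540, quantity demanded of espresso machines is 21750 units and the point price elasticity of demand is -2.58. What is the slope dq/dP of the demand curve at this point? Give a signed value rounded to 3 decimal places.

-103.917

Ed = (dq/dP)·(P/q) ⇒ dq/dP = Ed·q/P = (-2.58)·21750/540 = -103.91666…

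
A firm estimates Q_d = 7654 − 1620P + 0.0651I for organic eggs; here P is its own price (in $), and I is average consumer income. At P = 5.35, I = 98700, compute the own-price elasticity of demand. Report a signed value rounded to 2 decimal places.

-1.60

At the given values, Q_d = 7654 − 1620(5.35) + 0.0651(98700) = 5412.37.
∂Q_d/∂P = −1620.
E = (-1620) × (5.35/5412.37) = -1.6013…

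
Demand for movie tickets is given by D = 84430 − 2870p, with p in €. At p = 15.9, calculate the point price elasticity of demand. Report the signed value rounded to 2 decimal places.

-1.18

dD/dp = −2870. At p = 15.9, D = 84430 − 2870(15.9) = 38797.
Ed = (dD/dp)·(p/D) = −2870 × (15.9/38797) = -1.1761…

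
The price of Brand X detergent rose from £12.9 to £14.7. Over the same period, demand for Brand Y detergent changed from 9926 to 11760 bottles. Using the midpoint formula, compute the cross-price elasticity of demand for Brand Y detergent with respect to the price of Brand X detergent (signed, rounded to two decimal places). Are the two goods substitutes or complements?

1.30; substitutes

%ΔQ_{Brand Y detergent} = (11760 − 9926)/avg = 1834/10843 = 0.169141…
%ΔP_{Brand X detergent} = (14.7 − 12.9)/avg = 1.8/13.8 = 0.130434…
E_cross = (1834/10843) / (1.8/13.8) = 1.2967…
E_cross > 0 ⇒ the goods are substitutes.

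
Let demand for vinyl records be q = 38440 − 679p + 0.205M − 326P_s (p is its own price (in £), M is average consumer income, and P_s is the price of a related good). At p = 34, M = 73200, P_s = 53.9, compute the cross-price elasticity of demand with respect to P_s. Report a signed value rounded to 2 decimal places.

At the given values, q = 38440 − 679(34) + 0.205(73200) − 326(53.9) = 12788.6.
∂q/∂P_s = -326.
E = (-326) × (53.9/12788.6) = -1.3739…

-1.37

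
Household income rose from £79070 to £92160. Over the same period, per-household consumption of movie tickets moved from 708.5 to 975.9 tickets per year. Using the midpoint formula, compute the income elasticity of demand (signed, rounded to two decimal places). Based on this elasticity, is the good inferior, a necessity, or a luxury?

%ΔQ = (975.9 − 708.5)/[( 708.5 + 975.9)/2] = 267.4/842.2 = 0.317501…
%ΔIncome = (92160 − 79070)/[( 79070 + 92160)/2] = 13090/85615 = 0.152893…
E_income = (267.4/842.2) / (13090/85615) = 2.0766…
E_income > 1 ⇒ normal good, luxury.

2.08; luxury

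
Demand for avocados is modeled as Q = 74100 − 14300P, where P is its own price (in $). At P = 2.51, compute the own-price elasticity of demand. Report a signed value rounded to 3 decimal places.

At the given values, Q = 74100 − 14300(2.51) = 38207.
∂Q/∂P = −14300.
E = (-14300) × (2.51/38207) = -0.93943…

-0.939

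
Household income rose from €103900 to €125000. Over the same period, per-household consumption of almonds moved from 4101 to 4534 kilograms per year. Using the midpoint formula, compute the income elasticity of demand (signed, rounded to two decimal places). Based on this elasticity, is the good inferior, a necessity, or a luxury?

%ΔQ = (4534 − 4101)/[( 4101 + 4534)/2] = 433/4317.5 = 0.100289…
%ΔIncome = (125000 − 103900)/[( 103900 + 125000)/2] = 21100/114450 = 0.184359…
E_income = (433/4317.5) / (21100/114450) = 0.5439…
0 < E_income < 1 ⇒ normal good, necessity.

0.54; necessity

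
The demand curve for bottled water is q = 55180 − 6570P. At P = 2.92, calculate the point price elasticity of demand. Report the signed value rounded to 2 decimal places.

-0.53

dq/dP = −6570. At P = 2.92, q = 55180 − 6570(2.92) = 35995.6.
Ed = (dq/dP)·(P/q) = −6570 × (2.92/35995.6) = -0.5329…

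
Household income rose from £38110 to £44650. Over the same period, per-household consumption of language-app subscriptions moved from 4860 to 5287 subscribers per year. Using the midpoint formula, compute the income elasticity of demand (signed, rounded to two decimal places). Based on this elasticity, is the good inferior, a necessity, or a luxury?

0.53; necessity

%ΔQ = (5287 − 4860)/[( 4860 + 5287)/2] = 427/5073.5 = 0.084162…
%ΔIncome = (44650 − 38110)/[( 38110 + 44650)/2] = 6540/41380 = 0.158047…
E_income = (427/5073.5) / (6540/41380) = 0.5325…
0 < E_income < 1 ⇒ normal good, necessity.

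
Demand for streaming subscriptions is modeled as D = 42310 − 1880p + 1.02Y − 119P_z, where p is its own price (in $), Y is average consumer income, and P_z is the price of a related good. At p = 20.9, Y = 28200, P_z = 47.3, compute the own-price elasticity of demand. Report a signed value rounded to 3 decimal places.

-1.502

At the given values, D = 42310 − 1880(20.9) + 1.02(28200) − 119(47.3) = 26153.3.
∂D/∂p = −1880.
E = (-1880) × (20.9/26153.3) = -1.50237…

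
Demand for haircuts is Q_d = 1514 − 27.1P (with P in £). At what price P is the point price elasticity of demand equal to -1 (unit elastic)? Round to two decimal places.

27.93

Ed = −27.1P/(1514 − 27.1P). Set this equal to -1:
27.1P = 1·(1514 − 27.1P) ⇒ 27.1P(1 + 1) = 1·1514
P = 1·1514 / (27.1·2) = 27.9335…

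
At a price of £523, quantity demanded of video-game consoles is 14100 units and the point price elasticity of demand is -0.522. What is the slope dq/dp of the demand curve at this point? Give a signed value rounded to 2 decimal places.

-14.07

Ed = (dq/dp)·(p/q) ⇒ dq/dp = Ed·q/p = (-0.522)·14100/523 = -14.0730…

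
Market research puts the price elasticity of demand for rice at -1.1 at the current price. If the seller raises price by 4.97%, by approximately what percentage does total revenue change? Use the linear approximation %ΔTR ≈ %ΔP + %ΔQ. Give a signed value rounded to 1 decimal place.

-0.5%

%ΔQ ≈ Ed × %ΔP = (-1.1) × (+4.97%) = -5.4670%
%ΔTR ≈ %ΔP + %ΔQ = (+4.97%) + (-5.4670%) = -0.4970%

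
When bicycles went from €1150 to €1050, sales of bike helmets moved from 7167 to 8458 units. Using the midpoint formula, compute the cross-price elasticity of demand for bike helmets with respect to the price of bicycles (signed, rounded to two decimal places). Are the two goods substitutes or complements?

-1.82; complements

%ΔQ_{bike helmets} = (8458 − 7167)/avg = 1291/7812.5 = 0.165248
%ΔP_{bicycles} = (1050 − 1150)/avg = -100/1100 = -0.090909…
E_cross = (1291/7812.5) / (-100/1100) = -1.8177…
E_cross < 0 ⇒ the goods are complements.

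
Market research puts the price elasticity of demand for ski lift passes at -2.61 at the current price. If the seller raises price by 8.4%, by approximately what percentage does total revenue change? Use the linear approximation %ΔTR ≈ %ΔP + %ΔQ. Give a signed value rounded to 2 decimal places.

%ΔQ ≈ Ed × %ΔP = (-2.61) × (+8.4%) = -21.9240%
%ΔTR ≈ %ΔP + %ΔQ = (+8.4%) + (-21.9240%) = -13.5240%

-13.52%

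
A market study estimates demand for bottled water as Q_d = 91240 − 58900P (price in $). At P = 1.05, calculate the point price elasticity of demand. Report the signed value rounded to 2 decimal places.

-2.10

dQ_d/dP = −58900. At P = 1.05, Q_d = 91240 − 58900(1.05) = 29395.
Ed = (dQ_d/dP)·(P/Q_d) = −58900 × (1.05/29395) = -2.1039…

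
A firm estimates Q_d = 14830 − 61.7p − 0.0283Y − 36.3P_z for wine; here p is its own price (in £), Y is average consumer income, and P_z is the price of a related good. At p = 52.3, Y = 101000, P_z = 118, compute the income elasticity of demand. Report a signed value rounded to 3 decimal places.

-0.641

At the given values, Q_d = 14830 − 61.7(52.3) − 0.0283(101000) − 36.3(118) = 4461.39.
∂Q_d/∂Y = -0.0283.
E = (-0.0283) × (101000/4461.39) = -0.64067…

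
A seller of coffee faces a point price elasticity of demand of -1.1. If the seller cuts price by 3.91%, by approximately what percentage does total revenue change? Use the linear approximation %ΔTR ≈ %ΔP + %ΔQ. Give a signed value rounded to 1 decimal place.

%ΔQ ≈ Ed × %ΔP = (-1.1) × (-3.91%) = +4.3010%
%ΔTR ≈ %ΔP + %ΔQ = (-3.91%) + (+4.3010%) = +0.3910%

+0.4%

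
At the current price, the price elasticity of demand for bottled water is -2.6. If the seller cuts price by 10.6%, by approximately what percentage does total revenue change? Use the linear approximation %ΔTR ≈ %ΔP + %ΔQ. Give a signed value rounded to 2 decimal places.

+16.96%

%ΔQ ≈ Ed × %ΔP = (-2.6) × (-10.6%) = +27.5600%
%ΔTR ≈ %ΔP + %ΔQ = (-10.6%) + (+27.5600%) = +16.9600%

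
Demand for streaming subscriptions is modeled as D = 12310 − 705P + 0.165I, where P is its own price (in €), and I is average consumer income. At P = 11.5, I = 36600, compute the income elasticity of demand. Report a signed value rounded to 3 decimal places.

0.590

At the given values, D = 12310 − 705(11.5) + 0.165(36600) = 10241.5.
∂D/∂I = 0.165.
E = (0.165) × (36600/10241.5) = 0.58965…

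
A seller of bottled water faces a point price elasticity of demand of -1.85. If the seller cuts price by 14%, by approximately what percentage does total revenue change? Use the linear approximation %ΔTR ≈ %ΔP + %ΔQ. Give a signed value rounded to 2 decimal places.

+11.90%

%ΔQ ≈ Ed × %ΔP = (-1.85) × (-14%) = +25.9000%
%ΔTR ≈ %ΔP + %ΔQ = (-14%) + (+25.9000%) = +11.9000%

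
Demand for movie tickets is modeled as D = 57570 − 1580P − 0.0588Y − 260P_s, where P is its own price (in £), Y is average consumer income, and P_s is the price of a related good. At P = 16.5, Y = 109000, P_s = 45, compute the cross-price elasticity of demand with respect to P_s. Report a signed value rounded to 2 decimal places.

-0.87

At the given values, D = 57570 − 1580(16.5) − 0.0588(109000) − 260(45) = 13390.8.
∂D/∂P_s = -260.
E = (-260) × (45/13390.8) = -0.8737…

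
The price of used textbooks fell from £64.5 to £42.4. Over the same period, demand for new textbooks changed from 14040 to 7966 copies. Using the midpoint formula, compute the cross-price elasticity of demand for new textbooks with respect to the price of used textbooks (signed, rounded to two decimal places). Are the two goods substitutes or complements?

1.34; substitutes

%ΔQ_{new textbooks} = (7966 − 14040)/avg = -6074/11003 = -0.552031…
%ΔP_{used textbooks} = (42.4 − 64.5)/avg = -22.1/53.45 = -0.413470…
E_cross = (-6074/11003) / (-22.1/53.45) = 1.3351…
E_cross > 0 ⇒ the goods are substitutes.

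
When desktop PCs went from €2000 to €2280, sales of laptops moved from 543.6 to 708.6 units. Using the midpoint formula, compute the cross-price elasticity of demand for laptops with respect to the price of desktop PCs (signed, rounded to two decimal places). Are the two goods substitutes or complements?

2.01; substitutes

%ΔQ_{laptops} = (708.6 − 543.6)/avg = 165/626.1 = 0.263536…
%ΔP_{desktop PCs} = (2280 − 2000)/avg = 280/2140 = 0.130841…
E_cross = (165/626.1) / (280/2140) = 2.0141…
E_cross > 0 ⇒ the goods are substitutes.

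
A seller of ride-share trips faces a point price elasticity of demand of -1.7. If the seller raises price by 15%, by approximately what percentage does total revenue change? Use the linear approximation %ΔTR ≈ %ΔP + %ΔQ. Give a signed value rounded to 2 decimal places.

%ΔQ ≈ Ed × %ΔP = (-1.7) × (+15%) = -25.5000%
%ΔTR ≈ %ΔP + %ΔQ = (+15%) + (-25.5000%) = -10.5000%

-10.50%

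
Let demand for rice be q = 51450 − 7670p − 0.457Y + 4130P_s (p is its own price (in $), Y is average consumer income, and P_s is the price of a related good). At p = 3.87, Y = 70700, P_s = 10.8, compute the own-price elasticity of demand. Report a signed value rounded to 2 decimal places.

At the given values, q = 51450 − 7670(3.87) − 0.457(70700) + 4130(10.8) = 34061.2.
∂q/∂p = −7670.
E = (-7670) × (3.87/34061.2) = -0.8714…

-0.87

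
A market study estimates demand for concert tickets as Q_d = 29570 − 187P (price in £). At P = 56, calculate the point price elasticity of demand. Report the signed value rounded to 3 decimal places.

-0.548

dQ_d/dP = −187. At P = 56, Q_d = 29570 − 187(56) = 19098.
Ed = (dQ_d/dP)·(P/Q_d) = −187 × (56/19098) = -0.54832…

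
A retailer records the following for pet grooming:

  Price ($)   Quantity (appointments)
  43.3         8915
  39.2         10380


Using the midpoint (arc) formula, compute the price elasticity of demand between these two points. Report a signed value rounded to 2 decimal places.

%ΔQ = (10380 − 8915) / [(8915 + 10380)/2] = 1465/9647.5 = 0.151852…
%ΔP = (39.2 − 43.3) / [(43.3 + 39.2)/2] = -4.1/41.25 = -0.099393…
Arc Ed = %ΔQ / %ΔP = (1465/9647.5) / (-4.1/41.25) = -1.5277…

-1.53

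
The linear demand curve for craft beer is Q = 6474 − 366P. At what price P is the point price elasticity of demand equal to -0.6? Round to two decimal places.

Ed = −366P/(6474 − 366P). Set this equal to -0.6:
366P = 0.6·(6474 − 366P) ⇒ 366P(1 + 0.6) = 0.6·6474
P = 0.6·6474 / (366·1.6) = 6.6331…

6.63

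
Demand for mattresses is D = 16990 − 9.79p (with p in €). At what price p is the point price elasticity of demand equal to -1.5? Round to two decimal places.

1041.27

Ed = −9.79p/(16990 − 9.79p). Set this equal to -1.5:
9.79p = 1.5·(16990 − 9.79p) ⇒ 9.79p(1 + 1.5) = 1.5·16990
p = 1.5·16990 / (9.79·2.5) = 1041.2665…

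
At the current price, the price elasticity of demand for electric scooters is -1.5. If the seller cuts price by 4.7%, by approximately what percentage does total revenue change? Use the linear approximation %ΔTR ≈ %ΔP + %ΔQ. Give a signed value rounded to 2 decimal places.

+2.35%

%ΔQ ≈ Ed × %ΔP = (-1.5) × (-4.7%) = +7.0500%
%ΔTR ≈ %ΔP + %ΔQ = (-4.7%) + (+7.0500%) = +2.3500%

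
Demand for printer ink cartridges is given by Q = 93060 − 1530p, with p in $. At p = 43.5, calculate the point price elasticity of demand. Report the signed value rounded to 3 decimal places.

-2.511

dQ/dp = −1530. At p = 43.5, Q = 93060 − 1530(43.5) = 26505.
Ed = (dQ/dp)·(p/Q) = −1530 × (43.5/26505) = -2.51103…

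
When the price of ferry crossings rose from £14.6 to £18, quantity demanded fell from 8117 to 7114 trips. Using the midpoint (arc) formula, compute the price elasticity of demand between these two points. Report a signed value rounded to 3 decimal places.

-0.631

%ΔQ = (7114 − 8117) / [(8117 + 7114)/2] = -1003/7615.5 = -0.131705…
%ΔP = (18 − 14.6) / [(14.6 + 18)/2] = 3.4/16.3 = 0.208588…
Arc Ed = %ΔQ / %ΔP = (-1003/7615.5) / (3.4/16.3) = -0.63140…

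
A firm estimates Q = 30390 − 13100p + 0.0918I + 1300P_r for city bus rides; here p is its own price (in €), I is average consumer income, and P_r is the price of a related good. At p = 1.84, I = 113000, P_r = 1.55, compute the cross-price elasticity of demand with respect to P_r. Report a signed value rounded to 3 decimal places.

0.108

At the given values, Q = 30390 − 13100(1.84) + 0.0918(113000) + 1300(1.55) = 18674.4.
∂Q/∂P_r = 1300.
E = (1300) × (1.55/18674.4) = 0.10790…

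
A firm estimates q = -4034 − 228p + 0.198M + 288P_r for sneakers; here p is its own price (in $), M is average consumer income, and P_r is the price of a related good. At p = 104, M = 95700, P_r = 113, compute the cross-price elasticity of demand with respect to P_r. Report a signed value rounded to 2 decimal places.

1.37

At the given values, q = -4034 − 228(104) + 0.198(95700) + 288(113) = 23746.6.
∂q/∂P_r = 288.
E = (288) × (113/23746.6) = 1.3704…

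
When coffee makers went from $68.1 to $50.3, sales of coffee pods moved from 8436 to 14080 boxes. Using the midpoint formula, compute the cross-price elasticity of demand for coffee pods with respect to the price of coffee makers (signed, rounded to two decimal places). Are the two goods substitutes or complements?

-1.67; complements

%ΔQ_{coffee pods} = (14080 − 8436)/avg = 5644/11258 = 0.501332…
%ΔP_{coffee makers} = (50.3 − 68.1)/avg = -17.8/59.2 = -0.300675…
E_cross = (5644/11258) / (-17.8/59.2) = -1.6673…
E_cross < 0 ⇒ the goods are complements.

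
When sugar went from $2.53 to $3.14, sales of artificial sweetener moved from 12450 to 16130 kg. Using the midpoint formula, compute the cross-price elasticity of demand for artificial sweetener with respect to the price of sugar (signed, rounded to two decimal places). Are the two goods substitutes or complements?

%ΔQ_{artificial sweetener} = (16130 − 12450)/avg = 3680/14290 = 0.257522…
%ΔP_{sugar} = (3.14 − 2.53)/avg = 0.61/2.835 = 0.215167…
E_cross = (3680/14290) / (0.61/2.835) = 1.1968…
E_cross > 0 ⇒ the goods are substitutes.

1.20; substitutes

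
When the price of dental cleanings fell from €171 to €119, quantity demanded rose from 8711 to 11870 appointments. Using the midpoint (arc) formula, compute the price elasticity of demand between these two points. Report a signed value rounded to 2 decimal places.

%ΔQ = (11870 − 8711) / [(8711 + 11870)/2] = 3159/10290.5 = 0.306982…
%ΔP = (119 − 171) / [(171 + 119)/2] = -52/145 = -0.358620…
Arc Ed = %ΔQ / %ΔP = (3159/10290.5) / (-52/145) = -0.8560…

-0.86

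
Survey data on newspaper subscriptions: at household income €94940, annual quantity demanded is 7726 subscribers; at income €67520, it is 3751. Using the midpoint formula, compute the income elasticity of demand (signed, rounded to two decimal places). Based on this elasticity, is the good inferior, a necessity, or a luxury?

%ΔQ = (3751 − 7726)/[( 7726 + 3751)/2] = -3975/5738.5 = -0.692689…
%ΔIncome = (67520 − 94940)/[( 94940 + 67520)/2] = -27420/81230 = -0.337560…
E_income = (-3975/5738.5) / (-27420/81230) = 2.0520…
E_income > 1 ⇒ normal good, luxury.

2.05; luxury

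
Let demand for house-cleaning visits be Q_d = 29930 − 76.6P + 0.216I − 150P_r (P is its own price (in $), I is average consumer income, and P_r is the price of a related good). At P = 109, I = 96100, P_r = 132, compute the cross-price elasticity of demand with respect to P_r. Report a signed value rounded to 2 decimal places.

At the given values, Q_d = 29930 − 76.6(109) + 0.216(96100) − 150(132) = 22538.2.
∂Q_d/∂P_r = -150.
E = (-150) × (132/22538.2) = -0.8785…

-0.88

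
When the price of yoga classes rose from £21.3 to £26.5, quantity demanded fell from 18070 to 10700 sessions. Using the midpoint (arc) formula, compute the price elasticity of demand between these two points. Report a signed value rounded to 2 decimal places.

-2.35

%ΔQ = (10700 − 18070) / [(18070 + 10700)/2] = -7370/14385 = -0.512339…
%ΔP = (26.5 − 21.3) / [(21.3 + 26.5)/2] = 5.2/23.9 = 0.217573…
Arc Ed = %ΔQ / %ΔP = (-7370/14385) / (5.2/23.9) = -2.3547…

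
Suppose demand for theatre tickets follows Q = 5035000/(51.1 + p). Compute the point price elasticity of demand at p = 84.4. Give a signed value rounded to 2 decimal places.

dQ/dp = −5035000/(51.1 + p)² = -274.234. At p = 84.4, Q = 37158.7.
Ed = (dQ/dp)·(p/Q) = (-274.234) × (84.4/37158.7) = -0.6228…

-0.62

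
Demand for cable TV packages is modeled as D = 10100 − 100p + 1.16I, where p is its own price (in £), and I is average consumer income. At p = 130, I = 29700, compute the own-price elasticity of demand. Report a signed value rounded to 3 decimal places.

At the given values, D = 10100 − 100(130) + 1.16(29700) = 31552.
∂D/∂p = −100.
E = (-100) × (130/31552) = -0.41201…

-0.412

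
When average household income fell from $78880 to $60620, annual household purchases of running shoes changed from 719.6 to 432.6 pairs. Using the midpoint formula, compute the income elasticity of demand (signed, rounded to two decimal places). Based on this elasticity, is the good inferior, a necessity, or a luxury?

%ΔQ = (432.6 − 719.6)/[( 719.6 + 432.6)/2] = -287/576.1 = -0.498177…
%ΔIncome = (60620 − 78880)/[( 78880 + 60620)/2] = -18260/69750 = -0.261792…
E_income = (-287/576.1) / (-18260/69750) = 1.9029…
E_income > 1 ⇒ normal good, luxury.

1.90; luxury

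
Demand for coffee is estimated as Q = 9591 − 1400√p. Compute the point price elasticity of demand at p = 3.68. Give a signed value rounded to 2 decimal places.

dQ/dp = −1400/(2√p) = -364.9. At p = 3.68, Q = 6905.33.
Ed = (dQ/dp)·(p/Q) = (-364.9) × (3.68/6905.33) = -0.1944…

-0.19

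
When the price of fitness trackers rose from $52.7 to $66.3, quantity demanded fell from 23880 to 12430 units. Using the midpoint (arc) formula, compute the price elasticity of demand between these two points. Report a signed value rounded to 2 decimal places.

-2.76

%ΔQ = (12430 − 23880) / [(23880 + 12430)/2] = -11450/18155 = -0.630680…
%ΔP = (66.3 − 52.7) / [(52.7 + 66.3)/2] = 13.6/59.5 = 0.228571…
Arc Ed = %ΔQ / %ΔP = (-11450/18155) / (13.6/59.5) = -2.7592…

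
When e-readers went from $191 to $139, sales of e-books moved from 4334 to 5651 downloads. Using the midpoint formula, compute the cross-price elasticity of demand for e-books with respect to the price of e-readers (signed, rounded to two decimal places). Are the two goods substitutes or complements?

%ΔQ_{e-books} = (5651 − 4334)/avg = 1317/4992.5 = 0.263795…
%ΔP_{e-readers} = (139 − 191)/avg = -52/165 = -0.315151…
E_cross = (1317/4992.5) / (-52/165) = -0.8370…
E_cross < 0 ⇒ the goods are complements.

-0.84; complements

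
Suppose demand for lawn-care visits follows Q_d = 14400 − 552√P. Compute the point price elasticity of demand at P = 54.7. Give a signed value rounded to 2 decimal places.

dQ_d/dP = −552/(2√P) = -37.3177. At P = 54.7, Q_d = 10317.4.
Ed = (dQ_d/dP)·(P/Q_d) = (-37.3177) × (54.7/10317.4) = -0.1978…

-0.20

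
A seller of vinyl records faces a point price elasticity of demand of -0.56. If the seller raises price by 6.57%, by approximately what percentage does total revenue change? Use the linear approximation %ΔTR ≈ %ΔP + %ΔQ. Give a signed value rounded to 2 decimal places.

%ΔQ ≈ Ed × %ΔP = (-0.56) × (+6.57%) = -3.6792%
%ΔTR ≈ %ΔP + %ΔQ = (+6.57%) + (-3.6792%) = +2.8908%

+2.89%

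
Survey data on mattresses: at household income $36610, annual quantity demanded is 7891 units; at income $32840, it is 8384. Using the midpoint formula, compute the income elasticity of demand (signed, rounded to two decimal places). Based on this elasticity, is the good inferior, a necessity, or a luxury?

%ΔQ = (8384 − 7891)/[( 7891 + 8384)/2] = 493/8137.5 = 0.060583…
%ΔIncome = (32840 − 36610)/[( 36610 + 32840)/2] = -3770/34725 = -0.108567…
E_income = (493/8137.5) / (-3770/34725) = -0.5580…
E_income < 0 ⇒ inferior good.

-0.56; inferior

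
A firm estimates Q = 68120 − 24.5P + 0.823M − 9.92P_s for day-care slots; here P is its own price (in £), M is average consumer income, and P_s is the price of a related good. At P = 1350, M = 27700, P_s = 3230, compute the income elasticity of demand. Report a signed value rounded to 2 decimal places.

0.88

At the given values, Q = 68120 − 24.5(1350) + 0.823(27700) − 9.92(3230) = 25800.5.
∂Q/∂M = 0.823.
E = (0.823) × (27700/25800.5) = 0.8835…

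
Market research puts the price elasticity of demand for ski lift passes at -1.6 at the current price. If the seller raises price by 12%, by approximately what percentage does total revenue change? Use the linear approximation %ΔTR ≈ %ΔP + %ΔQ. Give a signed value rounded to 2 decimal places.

%ΔQ ≈ Ed × %ΔP = (-1.6) × (+12%) = -19.2000%
%ΔTR ≈ %ΔP + %ΔQ = (+12%) + (-19.2000%) = -7.2000%

-7.20%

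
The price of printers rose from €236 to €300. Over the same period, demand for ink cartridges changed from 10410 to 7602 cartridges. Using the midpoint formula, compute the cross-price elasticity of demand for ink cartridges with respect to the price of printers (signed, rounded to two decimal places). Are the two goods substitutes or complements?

%ΔQ_{ink cartridges} = (7602 − 10410)/avg = -2808/9006 = -0.311792…
%ΔP_{printers} = (300 − 236)/avg = 64/268 = 0.238805…
E_cross = (-2808/9006) / (64/268) = -1.3056…
E_cross < 0 ⇒ the goods are complements.

-1.31; complements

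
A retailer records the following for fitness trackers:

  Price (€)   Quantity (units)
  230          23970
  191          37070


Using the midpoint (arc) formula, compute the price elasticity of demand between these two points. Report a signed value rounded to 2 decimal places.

-2.32

%ΔQ = (37070 − 23970) / [(23970 + 37070)/2] = 13100/30520 = 0.429226…
%ΔP = (191 − 230) / [(230 + 191)/2] = -39/210.5 = -0.185273…
Arc Ed = %ΔQ / %ΔP = (13100/30520) / (-39/210.5) = -2.3167…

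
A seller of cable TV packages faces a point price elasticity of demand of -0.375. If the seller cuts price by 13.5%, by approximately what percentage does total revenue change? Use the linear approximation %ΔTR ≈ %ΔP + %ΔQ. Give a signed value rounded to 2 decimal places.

%ΔQ ≈ Ed × %ΔP = (-0.375) × (-13.5%) = +5.0625%
%ΔTR ≈ %ΔP + %ΔQ = (-13.5%) + (+5.0625%) = -8.4375%

-8.44%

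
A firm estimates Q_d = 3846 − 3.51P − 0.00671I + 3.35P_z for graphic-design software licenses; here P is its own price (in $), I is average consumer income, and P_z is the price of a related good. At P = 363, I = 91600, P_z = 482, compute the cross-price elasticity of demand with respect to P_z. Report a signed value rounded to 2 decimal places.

0.45

At the given values, Q_d = 3846 − 3.51(363) − 0.00671(91600) + 3.35(482) = 3571.934.
∂Q_d/∂P_z = 3.35.
E = (3.35) × (482/3571.934) = 0.4520…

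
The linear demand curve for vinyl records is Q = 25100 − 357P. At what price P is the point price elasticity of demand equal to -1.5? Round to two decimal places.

42.18

Ed = −357P/(25100 − 357P). Set this equal to -1.5:
357P = 1.5·(25100 − 357P) ⇒ 357P(1 + 1.5) = 1.5·25100
P = 1.5·25100 / (357·2.5) = 42.1848…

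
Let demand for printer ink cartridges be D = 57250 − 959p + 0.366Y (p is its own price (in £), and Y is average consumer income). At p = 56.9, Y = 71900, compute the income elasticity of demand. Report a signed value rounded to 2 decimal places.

At the given values, D = 57250 − 959(56.9) + 0.366(71900) = 28998.3.
∂D/∂Y = 0.366.
E = (0.366) × (71900/28998.3) = 0.9074…

0.91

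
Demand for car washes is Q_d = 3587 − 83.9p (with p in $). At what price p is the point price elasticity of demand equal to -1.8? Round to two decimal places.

Ed = −83.9p/(3587 − 83.9p). Set this equal to -1.8:
83.9p = 1.8·(3587 − 83.9p) ⇒ 83.9p(1 + 1.8) = 1.8·3587
p = 1.8·3587 / (83.9·2.8) = 27.4842…

27.48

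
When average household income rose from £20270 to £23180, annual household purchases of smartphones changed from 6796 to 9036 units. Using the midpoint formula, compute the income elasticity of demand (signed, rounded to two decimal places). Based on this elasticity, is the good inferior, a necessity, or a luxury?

%ΔQ = (9036 − 6796)/[( 6796 + 9036)/2] = 2240/7916 = 0.282971…
%ΔIncome = (23180 − 20270)/[( 20270 + 23180)/2] = 2910/21725 = 0.133947…
E_income = (2240/7916) / (2910/21725) = 2.1125…
E_income > 1 ⇒ normal good, luxury.

2.11; luxury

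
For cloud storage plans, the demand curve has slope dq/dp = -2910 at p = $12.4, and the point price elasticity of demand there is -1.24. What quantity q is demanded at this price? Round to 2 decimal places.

29100.00

Ed = (dq/dp)·(p/q) ⇒ q = (dq/dp)·p/Ed = (-2910)·12.4/(-1.24) = 29100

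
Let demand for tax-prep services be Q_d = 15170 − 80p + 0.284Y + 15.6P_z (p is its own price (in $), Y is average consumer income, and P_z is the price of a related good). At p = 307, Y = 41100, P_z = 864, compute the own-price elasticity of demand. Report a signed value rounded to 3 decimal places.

At the given values, Q_d = 15170 − 80(307) + 0.284(41100) + 15.6(864) = 15760.8.
∂Q_d/∂p = −80.
E = (-80) × (307/15760.8) = -1.55829…

-1.558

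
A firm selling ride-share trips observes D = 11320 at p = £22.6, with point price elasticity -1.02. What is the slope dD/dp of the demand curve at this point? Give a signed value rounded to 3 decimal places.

-510.903

Ed = (dD/dp)·(p/D) ⇒ dD/dp = Ed·D/p = (-1.02)·11320/22.6 = -510.90265…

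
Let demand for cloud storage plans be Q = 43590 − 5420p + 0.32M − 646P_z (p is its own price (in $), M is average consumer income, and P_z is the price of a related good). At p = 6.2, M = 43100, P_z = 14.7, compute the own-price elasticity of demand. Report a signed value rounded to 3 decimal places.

At the given values, Q = 43590 − 5420(6.2) + 0.32(43100) − 646(14.7) = 14281.8.
∂Q/∂p = −5420.
E = (-5420) × (6.2/14281.8) = -2.35292…

-2.353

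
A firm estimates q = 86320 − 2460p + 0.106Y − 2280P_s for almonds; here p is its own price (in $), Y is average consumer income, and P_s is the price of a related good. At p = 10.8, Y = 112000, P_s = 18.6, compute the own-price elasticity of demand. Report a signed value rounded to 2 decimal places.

At the given values, q = 86320 − 2460(10.8) + 0.106(112000) − 2280(18.6) = 29216.
∂q/∂p = −2460.
E = (-2460) × (10.8/29216) = -0.9093…

-0.91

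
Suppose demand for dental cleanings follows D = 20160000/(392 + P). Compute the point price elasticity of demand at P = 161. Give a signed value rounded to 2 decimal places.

dD/dP = −20160000/(392 + P)² = -65.9235. At P = 161, D = 36455.7.
Ed = (dD/dP)·(P/D) = (-65.9235) × (161/36455.7) = -0.2911…

-0.29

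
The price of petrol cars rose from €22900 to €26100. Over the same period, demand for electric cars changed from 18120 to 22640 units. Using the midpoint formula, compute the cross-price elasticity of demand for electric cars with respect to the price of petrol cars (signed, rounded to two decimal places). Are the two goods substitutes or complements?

%ΔQ_{electric cars} = (22640 − 18120)/avg = 4520/20380 = 0.221786…
%ΔP_{petrol cars} = (26100 − 22900)/avg = 3200/24500 = 0.130612…
E_cross = (4520/20380) / (3200/24500) = 1.6980…
E_cross > 0 ⇒ the goods are substitutes.

1.70; substitutes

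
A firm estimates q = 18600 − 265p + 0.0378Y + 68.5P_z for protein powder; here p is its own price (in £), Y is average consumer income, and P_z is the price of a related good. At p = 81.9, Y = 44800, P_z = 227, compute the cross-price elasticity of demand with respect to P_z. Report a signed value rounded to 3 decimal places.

1.100

At the given values, q = 18600 − 265(81.9) + 0.0378(44800) + 68.5(227) = 14139.44.
∂q/∂P_z = 68.5.
E = (68.5) × (227/14139.44) = 1.09972…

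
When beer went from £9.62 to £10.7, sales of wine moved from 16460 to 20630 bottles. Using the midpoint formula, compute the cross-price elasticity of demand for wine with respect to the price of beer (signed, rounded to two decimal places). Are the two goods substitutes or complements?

%ΔQ_{wine} = (20630 − 16460)/avg = 4170/18545 = 0.224858…
%ΔP_{beer} = (10.7 − 9.62)/avg = 1.08/10.16 = 0.106299…
E_cross = (4170/18545) / (1.08/10.16) = 2.1153…
E_cross > 0 ⇒ the goods are substitutes.

2.12; substitutes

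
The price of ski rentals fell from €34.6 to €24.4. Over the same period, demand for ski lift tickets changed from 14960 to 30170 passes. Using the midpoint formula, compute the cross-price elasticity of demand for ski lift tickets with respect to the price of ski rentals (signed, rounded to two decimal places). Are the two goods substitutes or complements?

%ΔQ_{ski lift tickets} = (30170 − 14960)/avg = 15210/22565 = 0.674052…
%ΔP_{ski rentals} = (24.4 − 34.6)/avg = -10.2/29.5 = -0.345762…
E_cross = (15210/22565) / (-10.2/29.5) = -1.9494…
E_cross < 0 ⇒ the goods are complements.

-1.95; complements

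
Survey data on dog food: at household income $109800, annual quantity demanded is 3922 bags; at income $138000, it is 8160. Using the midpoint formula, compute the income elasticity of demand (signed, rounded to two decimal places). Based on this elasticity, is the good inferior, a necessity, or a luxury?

%ΔQ = (8160 − 3922)/[( 3922 + 8160)/2] = 4238/6041 = 0.701539…
%ΔIncome = (138000 − 109800)/[( 109800 + 138000)/2] = 28200/123900 = 0.227602…
E_income = (4238/6041) / (28200/123900) = 3.0822…
E_income > 1 ⇒ normal good, luxury.

3.08; luxury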